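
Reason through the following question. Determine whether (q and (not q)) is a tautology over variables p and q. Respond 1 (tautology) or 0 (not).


Check all 4 assignments:
p=0, q=0: 0
p=0, q=1: 0
p=1, q=0: 0
p=1, q=1: 0
Satisfying count = 0/4.
Tautology iff count = 4: no.

0


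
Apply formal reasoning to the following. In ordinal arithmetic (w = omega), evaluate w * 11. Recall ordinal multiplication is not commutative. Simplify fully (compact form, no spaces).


Compute w * 11.
Ordinal * is associative and left-distributive over +, but NOT commutative; for finite n>1, n*w = w but w*n stays w*n.
w * 11 means 11 copies of w concatenated: w*11.
Result = w*11

w*11


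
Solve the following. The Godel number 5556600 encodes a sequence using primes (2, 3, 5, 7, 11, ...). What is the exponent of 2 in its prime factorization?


Factorize 5556600 by dividing by 2 repeatedly.
Division steps: 2 divides 5556600 exactly 3 time(s).
Exponent of 2 = 3

3


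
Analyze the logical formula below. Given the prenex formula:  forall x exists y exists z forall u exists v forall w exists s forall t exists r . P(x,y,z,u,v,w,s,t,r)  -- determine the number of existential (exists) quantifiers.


Quantifier prefix: forall x exists y exists z forall u exists v forall w exists s forall t exists r
Mark each quantifier type:
  U E E U E U E U E
Universal count = 4, Existential count = 5
Asked for existential (exists) quantifiers: 5

5


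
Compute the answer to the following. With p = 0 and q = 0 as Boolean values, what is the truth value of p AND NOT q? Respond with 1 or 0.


p = 0, q = 0
Operation: p AND NOT q
Evaluate: 0 AND NOT 0 = 0

0


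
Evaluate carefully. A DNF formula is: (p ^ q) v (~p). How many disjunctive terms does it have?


A DNF formula is a disjunction of terms (conjunctions).
Terms are separated by v.
Counting the disjuncts: 2 terms.

2


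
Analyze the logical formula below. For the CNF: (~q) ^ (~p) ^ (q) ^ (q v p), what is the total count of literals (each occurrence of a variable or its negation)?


Counting literals in each clause:
Clause 1: 1 literal(s)
Clause 2: 1 literal(s)
Clause 3: 1 literal(s)
Clause 4: 2 literal(s)
Total = 5

5


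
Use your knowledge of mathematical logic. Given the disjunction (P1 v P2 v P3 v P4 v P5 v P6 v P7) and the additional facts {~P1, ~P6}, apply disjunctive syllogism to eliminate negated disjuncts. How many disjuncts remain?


Original disjuncts (7): P1, P2, P3, P4, P5, P6, P7
Negated (eliminate): ~P1, ~P6
Remaining disjuncts: P2, P3, P4, P5, P7
Count = 7 - 2 = 5

5


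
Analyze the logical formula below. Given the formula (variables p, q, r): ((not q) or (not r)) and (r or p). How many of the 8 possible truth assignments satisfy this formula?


Evaluate all 8 assignments for p, q, r:
p=0, q=0, r=0: 0
p=0, q=0, r=1: 1
p=0, q=1, r=0: 0
p=0, q=1, r=1: 0
p=1, q=0, r=0: 1
p=1, q=0, r=1: 1
p=1, q=1, r=0: 1
p=1, q=1, r=1: 0
Satisfying count = 4

4


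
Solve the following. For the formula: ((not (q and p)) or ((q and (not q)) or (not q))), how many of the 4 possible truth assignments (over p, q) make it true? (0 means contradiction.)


Check all 4 assignments:
p=0, q=0: 1
p=0, q=1: 1
p=1, q=0: 1
p=1, q=1: 0
Count of True = 3

3


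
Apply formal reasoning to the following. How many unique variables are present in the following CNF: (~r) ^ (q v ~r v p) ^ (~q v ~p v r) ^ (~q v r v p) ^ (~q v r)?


Identify each variable that appears in the formula.
Variables found: p, q, r
Count = 3

3


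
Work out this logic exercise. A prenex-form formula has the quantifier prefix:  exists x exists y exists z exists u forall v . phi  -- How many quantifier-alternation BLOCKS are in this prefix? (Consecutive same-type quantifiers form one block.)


Quantifier-type sequence: E E E E A  (A=forall, E=exists)
Group into maximal same-type runs:
  Ex4 | Ax1
Number of blocks = 2

2


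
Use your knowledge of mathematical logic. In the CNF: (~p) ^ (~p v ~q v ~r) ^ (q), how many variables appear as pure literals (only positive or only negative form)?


Check each variable for pure literal status:
p: pure negative
q: mixed (not pure)
r: pure negative
Pure literal count = 2

2


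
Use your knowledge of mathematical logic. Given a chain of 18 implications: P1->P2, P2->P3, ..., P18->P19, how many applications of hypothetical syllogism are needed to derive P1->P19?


With 18 implications in a chain connecting 19 propositions:
P1->P2, P2->P3, ..., P18->P19
Steps needed = (number of implications) - 1 = 18 - 1 = 17

17


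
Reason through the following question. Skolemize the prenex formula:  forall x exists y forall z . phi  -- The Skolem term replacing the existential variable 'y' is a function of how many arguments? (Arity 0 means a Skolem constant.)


Quantifier prefix: forall x exists y forall z
'y' is existentially quantified at position 2.
Universal variables preceding it: x
Skolem function arity = 1

1


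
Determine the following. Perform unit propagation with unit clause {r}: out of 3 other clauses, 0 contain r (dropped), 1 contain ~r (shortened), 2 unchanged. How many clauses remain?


Satisfied (removed): 0
Shortened (remain): 1
Unchanged (remain): 2
Remaining = 1 + 2 = 3

3


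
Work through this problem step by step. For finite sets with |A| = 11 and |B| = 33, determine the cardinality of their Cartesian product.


The Cartesian product A x B contains all ordered pairs (a, b).
|A x B| = |A| * |B| = 11 * 33 = 363

363


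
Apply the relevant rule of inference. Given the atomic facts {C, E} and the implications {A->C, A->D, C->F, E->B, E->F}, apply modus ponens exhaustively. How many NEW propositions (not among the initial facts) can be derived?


Initial facts: {C, E}
Apply modus ponens to closure:
  C and C->F  =>  F
  E and E->B  =>  B
Final known: {B, C, E, F}
New propositions: {B, F}
Count = 2

2


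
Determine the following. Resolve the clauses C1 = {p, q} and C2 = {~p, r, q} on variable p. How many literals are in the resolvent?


Remove p from C1 and ~p from C2.
C1 remainder: {q}
C2 remainder: {r, q}
Union (resolvent): {q, r}
Resolvent has 2 literal(s).

2


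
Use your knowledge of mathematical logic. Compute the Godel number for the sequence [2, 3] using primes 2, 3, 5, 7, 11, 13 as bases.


Encode each element as an exponent of the corresponding prime:
  2^2 = 4
  3^3 = 27
Product = 4 * 27 = 108

108


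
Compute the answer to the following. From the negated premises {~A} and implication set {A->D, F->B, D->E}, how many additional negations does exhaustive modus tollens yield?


Initial negated facts: {~A}
Apply modus tollens to closure:
  (no implication fires)
Final negated: {~A}
New negations: {(none)}
Count = 0

0


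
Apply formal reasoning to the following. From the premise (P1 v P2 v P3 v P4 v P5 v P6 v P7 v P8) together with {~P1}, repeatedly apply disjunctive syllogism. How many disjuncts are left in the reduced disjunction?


Original disjuncts (8): P1, P2, P3, P4, P5, P6, P7, P8
Negated (eliminate): ~P1
Remaining disjuncts: P2, P3, P4, P5, P6, P7, P8
Count = 8 - 1 = 7

7


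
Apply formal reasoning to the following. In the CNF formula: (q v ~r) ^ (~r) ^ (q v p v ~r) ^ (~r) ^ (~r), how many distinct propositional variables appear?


Identify each variable that appears in the formula.
Variables found: p, q, r
Count = 3

3


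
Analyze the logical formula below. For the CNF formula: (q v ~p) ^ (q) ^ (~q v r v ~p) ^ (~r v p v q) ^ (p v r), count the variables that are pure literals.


Check each variable for pure literal status:
p: mixed (not pure)
q: mixed (not pure)
r: mixed (not pure)
Pure literal count = 0

0


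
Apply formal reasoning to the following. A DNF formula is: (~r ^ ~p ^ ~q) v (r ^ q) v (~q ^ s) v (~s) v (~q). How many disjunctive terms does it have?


A DNF formula is a disjunction of terms (conjunctions).
Terms are separated by v.
Counting the disjuncts: 5 terms.

5


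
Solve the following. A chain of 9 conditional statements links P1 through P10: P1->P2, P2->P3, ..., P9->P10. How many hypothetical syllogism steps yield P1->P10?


With 9 implications in a chain connecting 10 propositions:
P1->P2, P2->P3, ..., P9->P10
Steps needed = (number of implications) - 1 = 9 - 1 = 8

8


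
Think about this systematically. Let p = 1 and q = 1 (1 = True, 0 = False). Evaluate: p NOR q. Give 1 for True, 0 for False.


p = 1, q = 1
Operation: p NOR q
Evaluate: 1 NOR 1 = 0

0


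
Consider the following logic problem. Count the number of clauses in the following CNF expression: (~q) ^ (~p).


A CNF formula is a conjunction of clauses.
Clauses are separated by ^.
Counting the conjuncts: 2 clauses.

2


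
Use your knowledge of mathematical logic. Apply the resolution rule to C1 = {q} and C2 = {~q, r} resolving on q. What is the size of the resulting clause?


Remove q from C1 and ~q from C2.
C1 remainder: {}
C2 remainder: {r}
Union (resolvent): {r}
Resolvent has 1 literal(s).

1


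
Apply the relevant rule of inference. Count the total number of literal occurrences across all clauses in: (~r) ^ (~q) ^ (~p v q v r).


Counting literals in each clause:
Clause 1: 1 literal(s)
Clause 2: 1 literal(s)
Clause 3: 3 literal(s)
Total = 5

5


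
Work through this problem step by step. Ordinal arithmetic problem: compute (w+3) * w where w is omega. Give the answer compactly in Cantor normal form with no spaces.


Compute (w+3) * w.
Ordinal * is associative and left-distributive over +, but NOT commutative; for finite n>1, n*w = w but w*n stays w*n.
(w+3) * w = sup{(w+3)*k : k<w} = sup{w*k+3} = w^2 (the +3 tail is absorbed in the limit).
Result = w^2

w^2


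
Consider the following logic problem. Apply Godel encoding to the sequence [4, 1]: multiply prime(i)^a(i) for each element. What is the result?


Encode each element as an exponent of the corresponding prime:
  2^4 = 16
  3^1 = 3
Product = 16 * 3 = 48

48


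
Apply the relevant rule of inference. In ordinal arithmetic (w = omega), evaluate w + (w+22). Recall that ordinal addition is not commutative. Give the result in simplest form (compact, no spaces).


Compute w + (w+22).
Ordinal + is associative but NOT commutative; for finite n>0, n + w = w but w + n stays w+n.
w + (w+22) = (w+w) + 22 = w*2+22.
Result = w*2+22

w*2+22


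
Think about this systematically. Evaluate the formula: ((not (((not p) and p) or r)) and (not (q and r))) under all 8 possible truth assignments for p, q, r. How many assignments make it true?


Check all 8 assignments:
p=0, q=0, r=0: 1
p=0, q=0, r=1: 0
p=0, q=1, r=0: 1
p=0, q=1, r=1: 0
p=1, q=0, r=0: 1
p=1, q=0, r=1: 0
p=1, q=1, r=0: 1
p=1, q=1, r=1: 0
Count of True = 4

4


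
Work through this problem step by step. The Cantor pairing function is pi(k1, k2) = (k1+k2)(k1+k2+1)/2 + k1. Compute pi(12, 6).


k1 + k2 = 18
(k1+k2)(k1+k2+1)/2 = 18 * 19 / 2 = 171
pi = 171 + 12 = 183

183


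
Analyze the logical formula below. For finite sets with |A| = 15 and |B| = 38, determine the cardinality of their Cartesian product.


The Cartesian product A x B contains all ordered pairs (a, b).
|A x B| = |A| * |B| = 15 * 38 = 570

570


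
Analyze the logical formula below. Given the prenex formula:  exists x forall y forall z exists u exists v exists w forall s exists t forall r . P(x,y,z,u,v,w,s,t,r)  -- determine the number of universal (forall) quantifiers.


Quantifier prefix: exists x forall y forall z exists u exists v exists w forall s exists t forall r
Mark each quantifier type:
  E U U E E E U E U
Universal count = 4, Existential count = 5
Asked for universal (forall) quantifiers: 4

4


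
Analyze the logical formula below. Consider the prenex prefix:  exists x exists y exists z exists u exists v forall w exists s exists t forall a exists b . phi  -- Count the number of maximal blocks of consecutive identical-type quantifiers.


Quantifier-type sequence: E E E E E A E E A E  (A=forall, E=exists)
Group into maximal same-type runs:
  Ex5 | Ax1 | Ex2 | Ax1 | Ex1
Number of blocks = 5

5


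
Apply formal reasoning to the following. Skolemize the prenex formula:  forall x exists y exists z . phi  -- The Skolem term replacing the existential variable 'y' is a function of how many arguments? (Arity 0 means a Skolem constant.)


Quantifier prefix: forall x exists y exists z
'y' is existentially quantified at position 2.
Universal variables preceding it: x
Skolem function arity = 1

1


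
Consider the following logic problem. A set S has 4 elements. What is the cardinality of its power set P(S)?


The power set of a set with n elements has 2^n elements.
|P(S)| = 2^4 = 16

16


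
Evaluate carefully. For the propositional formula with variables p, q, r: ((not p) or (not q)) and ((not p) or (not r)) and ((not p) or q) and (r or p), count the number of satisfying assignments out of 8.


Evaluate all 8 assignments for p, q, r:
p=0, q=0, r=0: 0
p=0, q=0, r=1: 1
p=0, q=1, r=0: 0
p=0, q=1, r=1: 1
p=1, q=0, r=0: 0
p=1, q=0, r=1: 0
p=1, q=1, r=0: 0
p=1, q=1, r=1: 0
Satisfying count = 2

2


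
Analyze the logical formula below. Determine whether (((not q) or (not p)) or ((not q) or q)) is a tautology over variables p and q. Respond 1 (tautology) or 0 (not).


Check all 4 assignments:
p=0, q=0: 1
p=0, q=1: 1
p=1, q=0: 1
p=1, q=1: 1
Satisfying count = 4/4.
Tautology iff count = 4: yes.

1


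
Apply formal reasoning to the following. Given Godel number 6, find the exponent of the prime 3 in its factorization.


Factorize 6 by dividing by 3 repeatedly.
Division steps: 3 divides 6 exactly 1 time(s).
Exponent of 3 = 1

1


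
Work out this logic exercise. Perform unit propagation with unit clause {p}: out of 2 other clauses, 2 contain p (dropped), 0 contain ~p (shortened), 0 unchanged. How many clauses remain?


Satisfied (removed): 2
Shortened (remain): 0
Unchanged (remain): 0
Remaining = 0 + 0 = 0

0


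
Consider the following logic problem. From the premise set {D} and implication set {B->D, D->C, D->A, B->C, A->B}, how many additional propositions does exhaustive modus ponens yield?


Initial facts: {D}
Apply modus ponens to closure:
  D and D->C  =>  C
  D and D->A  =>  A
  A and A->B  =>  B
Final known: {A, B, C, D}
New propositions: {A, B, C}
Count = 3

3


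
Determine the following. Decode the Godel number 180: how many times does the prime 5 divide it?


Factorize 180 by dividing by 5 repeatedly.
Division steps: 5 divides 180 exactly 1 time(s).
Exponent of 5 = 1

1


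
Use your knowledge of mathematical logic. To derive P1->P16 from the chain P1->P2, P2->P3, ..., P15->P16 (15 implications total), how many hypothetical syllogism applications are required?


With 15 implications in a chain connecting 16 propositions:
P1->P2, P2->P3, ..., P15->P16
Steps needed = (number of implications) - 1 = 15 - 1 = 14

14


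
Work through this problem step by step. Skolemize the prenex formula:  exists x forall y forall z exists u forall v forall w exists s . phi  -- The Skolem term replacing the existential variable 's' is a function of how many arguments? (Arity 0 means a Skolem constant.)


Quantifier prefix: exists x forall y forall z exists u forall v forall w exists s
's' is existentially quantified at position 7.
Universal variables preceding it: y, z, v, w
Skolem function arity = 4

4


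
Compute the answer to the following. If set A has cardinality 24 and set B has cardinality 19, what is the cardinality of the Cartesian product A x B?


The Cartesian product A x B contains all ordered pairs (a, b).
|A x B| = |A| * |B| = 24 * 19 = 456

456


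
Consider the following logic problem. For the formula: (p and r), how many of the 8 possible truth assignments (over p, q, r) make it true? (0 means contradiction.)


Check all 8 assignments:
p=0, q=0, r=0: 0
p=0, q=0, r=1: 0
p=0, q=1, r=0: 0
p=0, q=1, r=1: 0
p=1, q=0, r=0: 0
p=1, q=0, r=1: 1
p=1, q=1, r=0: 0
p=1, q=1, r=1: 1
Count of True = 2

2


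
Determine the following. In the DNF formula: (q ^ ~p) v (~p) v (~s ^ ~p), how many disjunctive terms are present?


A DNF formula is a disjunction of terms (conjunctions).
Terms are separated by v.
Counting the disjuncts: 3 terms.

3


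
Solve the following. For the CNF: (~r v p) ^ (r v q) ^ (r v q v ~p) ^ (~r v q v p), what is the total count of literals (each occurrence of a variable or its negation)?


Counting literals in each clause:
Clause 1: 2 literal(s)
Clause 2: 2 literal(s)
Clause 3: 3 literal(s)
Clause 4: 3 literal(s)
Total = 10

10


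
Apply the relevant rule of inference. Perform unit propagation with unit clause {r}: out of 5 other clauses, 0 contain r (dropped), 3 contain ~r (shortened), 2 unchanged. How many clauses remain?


Satisfied (removed): 0
Shortened (remain): 3
Unchanged (remain): 2
Remaining = 3 + 2 = 5

5


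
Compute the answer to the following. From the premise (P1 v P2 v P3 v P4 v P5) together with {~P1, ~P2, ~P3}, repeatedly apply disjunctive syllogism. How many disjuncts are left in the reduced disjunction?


Original disjuncts (5): P1, P2, P3, P4, P5
Negated (eliminate): ~P1, ~P2, ~P3
Remaining disjuncts: P4, P5
Count = 5 - 3 = 2

2


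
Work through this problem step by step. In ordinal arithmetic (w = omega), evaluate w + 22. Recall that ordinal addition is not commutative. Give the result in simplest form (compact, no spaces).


Compute w + 22.
Ordinal + is associative but NOT commutative; for finite n>0, n + w = w but w + n stays w+n.
w + 22 is already in normal form (a successor ordinal beyond w).
Result = w+22

w+22


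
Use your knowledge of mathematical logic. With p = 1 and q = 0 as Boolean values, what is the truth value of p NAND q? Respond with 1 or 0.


p = 1, q = 0
Operation: p NAND q
Evaluate: 1 NAND 0 = 1

1


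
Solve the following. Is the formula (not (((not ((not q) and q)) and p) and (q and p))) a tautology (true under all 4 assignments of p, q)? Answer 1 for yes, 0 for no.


Check all 4 assignments:
p=0, q=0: 1
p=0, q=1: 1
p=1, q=0: 1
p=1, q=1: 0
Satisfying count = 3/4.
Tautology iff count = 4: no.

0


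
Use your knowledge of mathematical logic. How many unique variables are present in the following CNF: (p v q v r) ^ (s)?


Identify each variable that appears in the formula.
Variables found: p, q, r, s
Count = 4

4


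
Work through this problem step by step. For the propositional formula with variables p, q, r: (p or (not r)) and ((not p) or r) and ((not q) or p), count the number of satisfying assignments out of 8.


Evaluate all 8 assignments for p, q, r:
p=0, q=0, r=0: 1
p=0, q=0, r=1: 0
p=0, q=1, r=0: 0
p=0, q=1, r=1: 0
p=1, q=0, r=0: 0
p=1, q=0, r=1: 1
p=1, q=1, r=0: 0
p=1, q=1, r=1: 1
Satisfying count = 3

3


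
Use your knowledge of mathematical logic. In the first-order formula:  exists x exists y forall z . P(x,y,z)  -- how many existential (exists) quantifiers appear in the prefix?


Quantifier prefix: exists x exists y forall z
Mark each quantifier type:
  E E U
Universal count = 1, Existential count = 2
Asked for existential (exists) quantifiers: 2

2


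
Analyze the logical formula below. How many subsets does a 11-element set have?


The power set of a set with n elements has 2^n elements.
|P(S)| = 2^11 = 2048

2048


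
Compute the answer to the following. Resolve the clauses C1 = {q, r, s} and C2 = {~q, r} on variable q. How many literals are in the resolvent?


Remove q from C1 and ~q from C2.
C1 remainder: {r, s}
C2 remainder: {r}
Union (resolvent): {r, s}
Resolvent has 2 literal(s).

2


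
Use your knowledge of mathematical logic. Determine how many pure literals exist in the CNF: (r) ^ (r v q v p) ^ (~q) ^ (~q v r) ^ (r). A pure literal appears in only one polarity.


Check each variable for pure literal status:
p: pure positive
q: mixed (not pure)
r: pure positive
Pure literal count = 2

2


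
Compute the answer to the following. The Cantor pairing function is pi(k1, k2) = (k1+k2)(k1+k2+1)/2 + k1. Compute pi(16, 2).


k1 + k2 = 18
(k1+k2)(k1+k2+1)/2 = 18 * 19 / 2 = 171
pi = 171 + 16 = 187

187


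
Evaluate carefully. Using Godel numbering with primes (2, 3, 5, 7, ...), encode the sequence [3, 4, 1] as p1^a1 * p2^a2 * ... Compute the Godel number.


Encode each element as an exponent of the corresponding prime:
  2^3 = 8
  3^4 = 81
  5^1 = 5
Product = 8 * 81 * 5 = 3240

3240


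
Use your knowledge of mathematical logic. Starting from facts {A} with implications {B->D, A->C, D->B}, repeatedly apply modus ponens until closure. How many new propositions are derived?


Initial facts: {A}
Apply modus ponens to closure:
  A and A->C  =>  C
Final known: {A, C}
New propositions: {C}
Count = 1

1


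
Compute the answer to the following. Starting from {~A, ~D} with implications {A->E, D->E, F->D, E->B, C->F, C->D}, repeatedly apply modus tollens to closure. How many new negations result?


Initial negated facts: {~A, ~D}
Apply modus tollens to closure:
  ~D and F->D  =>  ~F
  ~F and C->F  =>  ~C
Final negated: {~A, ~C, ~D, ~F}
New negations: {~C, ~F}
Count = 2

2


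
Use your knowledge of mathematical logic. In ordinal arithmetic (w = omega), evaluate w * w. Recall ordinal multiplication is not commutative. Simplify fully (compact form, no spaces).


Compute w * w.
Ordinal * is associative and left-distributive over +, but NOT commutative; for finite n>1, n*w = w but w*n stays w*n.
w * w = w^2 by definition.
Result = w^2

w^2


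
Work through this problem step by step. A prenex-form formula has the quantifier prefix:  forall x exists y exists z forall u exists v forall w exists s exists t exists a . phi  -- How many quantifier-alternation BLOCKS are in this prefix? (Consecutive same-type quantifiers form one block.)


Quantifier-type sequence: A E E A E A E E E  (A=forall, E=exists)
Group into maximal same-type runs:
  Ax1 | Ex2 | Ax1 | Ex1 | Ax1 | Ex3
Number of blocks = 6

6


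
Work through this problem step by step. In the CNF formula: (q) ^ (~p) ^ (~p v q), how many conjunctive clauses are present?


A CNF formula is a conjunction of clauses.
Clauses are separated by ^.
Counting the conjuncts: 3 clauses.

3


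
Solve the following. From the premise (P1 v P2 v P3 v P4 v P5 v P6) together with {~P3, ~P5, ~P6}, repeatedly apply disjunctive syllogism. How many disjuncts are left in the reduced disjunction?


Original disjuncts (6): P1, P2, P3, P4, P5, P6
Negated (eliminate): ~P3, ~P5, ~P6
Remaining disjuncts: P1, P2, P4
Count = 6 - 3 = 3

3


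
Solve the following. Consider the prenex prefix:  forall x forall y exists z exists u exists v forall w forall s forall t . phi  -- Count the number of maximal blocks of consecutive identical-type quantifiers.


Quantifier-type sequence: A A E E E A A A  (A=forall, E=exists)
Group into maximal same-type runs:
  Ax2 | Ex3 | Ax3
Number of blocks = 3

3


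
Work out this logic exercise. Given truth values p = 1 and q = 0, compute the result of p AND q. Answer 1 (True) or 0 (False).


p = 1, q = 0
Operation: p AND q
Evaluate: 1 AND 0 = 0

0


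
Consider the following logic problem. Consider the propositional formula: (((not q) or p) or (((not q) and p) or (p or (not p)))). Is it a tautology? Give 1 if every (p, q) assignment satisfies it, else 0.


Check all 4 assignments:
p=0, q=0: 1
p=0, q=1: 1
p=1, q=0: 1
p=1, q=1: 1
Satisfying count = 4/4.
Tautology iff count = 4: yes.

1


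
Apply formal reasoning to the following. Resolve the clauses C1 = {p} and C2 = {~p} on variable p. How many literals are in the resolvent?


Remove p from C1 and ~p from C2.
C1 remainder: {}
C2 remainder: {}
Union (resolvent): {} (empty clause)
Resolvent has 0 literal(s).

0


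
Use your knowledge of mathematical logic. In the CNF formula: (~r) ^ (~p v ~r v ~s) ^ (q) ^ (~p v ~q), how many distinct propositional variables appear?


Identify each variable that appears in the formula.
Variables found: p, q, r, s
Count = 4

4


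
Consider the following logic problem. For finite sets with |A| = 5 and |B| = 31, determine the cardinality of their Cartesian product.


The Cartesian product A x B contains all ordered pairs (a, b).
|A x B| = |A| * |B| = 5 * 31 = 155

155


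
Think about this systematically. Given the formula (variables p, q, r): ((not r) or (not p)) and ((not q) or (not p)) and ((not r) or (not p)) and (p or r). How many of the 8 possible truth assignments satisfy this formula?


Evaluate all 8 assignments for p, q, r:
p=0, q=0, r=0: 0
p=0, q=0, r=1: 1
p=0, q=1, r=0: 0
p=0, q=1, r=1: 1
p=1, q=0, r=0: 1
p=1, q=0, r=1: 0
p=1, q=1, r=0: 0
p=1, q=1, r=1: 0
Satisfying count = 3

3


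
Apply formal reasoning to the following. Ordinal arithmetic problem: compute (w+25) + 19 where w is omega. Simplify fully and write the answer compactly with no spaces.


Compute (w+25) + 19.
Ordinal + is associative but NOT commutative; for finite n>0, n + w = w but w + n stays w+n.
By associativity: (w+25) + 19 = w + (25+19) = w+44.
Result = w+44

w+44


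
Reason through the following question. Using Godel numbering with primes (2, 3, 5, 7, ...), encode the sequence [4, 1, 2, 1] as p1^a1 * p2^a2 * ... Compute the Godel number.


Encode each element as an exponent of the corresponding prime:
  2^4 = 16
  3^1 = 3
  5^2 = 25
  7^1 = 7
Product = 16 * 3 * 25 * 7 = 8400

8400


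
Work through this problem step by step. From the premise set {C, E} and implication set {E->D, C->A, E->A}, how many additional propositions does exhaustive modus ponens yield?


Initial facts: {C, E}
Apply modus ponens to closure:
  E and E->D  =>  D
  C and C->A  =>  A
Final known: {A, C, D, E}
New propositions: {A, D}
Count = 2

2


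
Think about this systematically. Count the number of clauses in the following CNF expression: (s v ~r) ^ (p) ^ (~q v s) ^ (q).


A CNF formula is a conjunction of clauses.
Clauses are separated by ^.
Counting the conjuncts: 4 clauses.

4


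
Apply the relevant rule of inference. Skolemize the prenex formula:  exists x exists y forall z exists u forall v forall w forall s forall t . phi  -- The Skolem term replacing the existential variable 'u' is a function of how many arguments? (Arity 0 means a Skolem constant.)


Quantifier prefix: exists x exists y forall z exists u forall v forall w forall s forall t
'u' is existentially quantified at position 4.
Universal variables preceding it: z
Skolem function arity = 1

1


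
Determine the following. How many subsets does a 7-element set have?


The power set of a set with n elements has 2^n elements.
|P(S)| = 2^7 = 128

128


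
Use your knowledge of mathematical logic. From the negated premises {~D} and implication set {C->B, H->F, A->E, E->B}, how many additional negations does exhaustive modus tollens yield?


Initial negated facts: {~D}
Apply modus tollens to closure:
  (no implication fires)
Final negated: {~D}
New negations: {(none)}
Count = 0

0


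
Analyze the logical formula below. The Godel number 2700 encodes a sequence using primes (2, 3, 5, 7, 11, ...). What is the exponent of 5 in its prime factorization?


Factorize 2700 by dividing by 5 repeatedly.
Division steps: 5 divides 2700 exactly 2 time(s).
Exponent of 5 = 2

2


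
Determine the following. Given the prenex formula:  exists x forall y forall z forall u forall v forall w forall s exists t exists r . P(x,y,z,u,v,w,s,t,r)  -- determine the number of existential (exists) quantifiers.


Quantifier prefix: exists x forall y forall z forall u forall v forall w forall s exists t exists r
Mark each quantifier type:
  E U U U U U U E E
Universal count = 6, Existential count = 3
Asked for existential (exists) quantifiers: 3

3


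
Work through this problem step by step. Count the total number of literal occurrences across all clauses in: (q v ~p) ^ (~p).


Counting literals in each clause:
Clause 1: 2 literal(s)
Clause 2: 1 literal(s)
Total = 3

3


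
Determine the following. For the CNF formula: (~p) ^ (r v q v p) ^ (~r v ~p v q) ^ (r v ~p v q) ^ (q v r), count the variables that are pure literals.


Check each variable for pure literal status:
p: mixed (not pure)
q: pure positive
r: mixed (not pure)
Pure literal count = 1

1


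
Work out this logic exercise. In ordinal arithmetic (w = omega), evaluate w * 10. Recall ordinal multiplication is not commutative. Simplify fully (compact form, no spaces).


Compute w * 10.
Ordinal * is associative and left-distributive over +, but NOT commutative; for finite n>1, n*w = w but w*n stays w*n.
w * 10 means 10 copies of w concatenated: w*10.
Result = w*10

w*10


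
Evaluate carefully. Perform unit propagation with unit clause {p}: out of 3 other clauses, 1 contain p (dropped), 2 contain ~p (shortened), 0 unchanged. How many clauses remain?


Satisfied (removed): 1
Shortened (remain): 2
Unchanged (remain): 0
Remaining = 2 + 0 = 2

2


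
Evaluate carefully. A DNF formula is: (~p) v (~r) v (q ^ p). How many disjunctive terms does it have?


A DNF formula is a disjunction of terms (conjunctions).
Terms are separated by v.
Counting the disjuncts: 3 terms.

3


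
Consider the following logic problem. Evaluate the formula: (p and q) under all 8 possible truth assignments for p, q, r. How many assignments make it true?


Check all 8 assignments:
p=0, q=0, r=0: 0
p=0, q=0, r=1: 0
p=0, q=1, r=0: 0
p=0, q=1, r=1: 0
p=1, q=0, r=0: 0
p=1, q=0, r=1: 0
p=1, q=1, r=0: 1
p=1, q=1, r=1: 1
Count of True = 2

2


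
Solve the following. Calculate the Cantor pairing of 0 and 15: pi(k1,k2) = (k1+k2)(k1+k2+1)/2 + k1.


k1 + k2 = 15
(k1+k2)(k1+k2+1)/2 = 15 * 16 / 2 = 120
pi = 120 + 0 = 120

120


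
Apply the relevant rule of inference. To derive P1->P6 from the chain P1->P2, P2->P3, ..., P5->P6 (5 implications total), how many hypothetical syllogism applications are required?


With 5 implications in a chain connecting 6 propositions:
P1->P2, P2->P3, ..., P5->P6
Steps needed = (number of implications) - 1 = 5 - 1 = 4

4


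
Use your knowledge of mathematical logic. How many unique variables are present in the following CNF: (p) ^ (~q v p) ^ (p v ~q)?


Identify each variable that appears in the formula.
Variables found: p, q
Count = 2

2


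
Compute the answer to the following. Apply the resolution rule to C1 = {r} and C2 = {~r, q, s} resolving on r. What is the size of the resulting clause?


Remove r from C1 and ~r from C2.
C1 remainder: {}
C2 remainder: {q, s}
Union (resolvent): {q, s}
Resolvent has 2 literal(s).

2


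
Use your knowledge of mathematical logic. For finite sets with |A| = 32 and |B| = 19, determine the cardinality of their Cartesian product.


The Cartesian product A x B contains all ordered pairs (a, b).
|A x B| = |A| * |B| = 32 * 19 = 608

608


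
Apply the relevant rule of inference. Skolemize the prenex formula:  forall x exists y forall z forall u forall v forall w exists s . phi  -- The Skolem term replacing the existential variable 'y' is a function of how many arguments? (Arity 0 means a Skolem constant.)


Quantifier prefix: forall x exists y forall z forall u forall v forall w exists s
'y' is existentially quantified at position 2.
Universal variables preceding it: x
Skolem function arity = 1

1


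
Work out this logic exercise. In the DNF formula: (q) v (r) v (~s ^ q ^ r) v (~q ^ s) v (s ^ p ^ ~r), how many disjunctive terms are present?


A DNF formula is a disjunction of terms (conjunctions).
Terms are separated by v.
Counting the disjuncts: 5 terms.

5


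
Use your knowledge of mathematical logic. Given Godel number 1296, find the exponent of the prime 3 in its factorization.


Factorize 1296 by dividing by 3 repeatedly.
Division steps: 3 divides 1296 exactly 4 time(s).
Exponent of 3 = 4

4


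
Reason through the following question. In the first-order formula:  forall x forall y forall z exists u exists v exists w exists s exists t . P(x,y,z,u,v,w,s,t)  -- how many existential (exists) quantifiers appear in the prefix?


Quantifier prefix: forall x forall y forall z exists u exists v exists w exists s exists t
Mark each quantifier type:
  U U U E E E E E
Universal count = 3, Existential count = 5
Asked for existential (exists) quantifiers: 5

5


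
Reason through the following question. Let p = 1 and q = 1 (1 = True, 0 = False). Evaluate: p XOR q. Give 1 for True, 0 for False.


p = 1, q = 1
Operation: p XOR q
Evaluate: 1 XOR 1 = 0

0


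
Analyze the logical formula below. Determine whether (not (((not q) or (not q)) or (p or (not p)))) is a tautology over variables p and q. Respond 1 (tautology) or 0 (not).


Check all 4 assignments:
p=0, q=0: 0
p=0, q=1: 0
p=1, q=0: 0
p=1, q=1: 0
Satisfying count = 0/4.
Tautology iff count = 4: no.

0


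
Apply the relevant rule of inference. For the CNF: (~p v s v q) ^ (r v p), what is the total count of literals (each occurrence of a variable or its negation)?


Counting literals in each clause:
Clause 1: 3 literal(s)
Clause 2: 2 literal(s)
Total = 5

5


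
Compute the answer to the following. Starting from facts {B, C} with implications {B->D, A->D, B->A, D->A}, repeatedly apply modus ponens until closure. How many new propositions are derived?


Initial facts: {B, C}
Apply modus ponens to closure:
  B and B->D  =>  D
  B and B->A  =>  A
Final known: {A, B, C, D}
New propositions: {A, D}
Count = 2

2


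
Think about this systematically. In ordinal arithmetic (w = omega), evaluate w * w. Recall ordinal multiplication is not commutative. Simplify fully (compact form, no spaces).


Compute w * w.
Ordinal * is associative and left-distributive over +, but NOT commutative; for finite n>1, n*w = w but w*n stays w*n.
w * w = w^2 by definition.
Result = w^2

w^2


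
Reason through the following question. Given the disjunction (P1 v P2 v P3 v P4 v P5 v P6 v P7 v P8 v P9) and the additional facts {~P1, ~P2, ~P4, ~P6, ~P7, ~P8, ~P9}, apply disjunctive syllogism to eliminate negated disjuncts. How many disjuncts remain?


Original disjuncts (9): P1, P2, P3, P4, P5, P6, P7, P8, P9
Negated (eliminate): ~P1, ~P2, ~P4, ~P6, ~P7, ~P8, ~P9
Remaining disjuncts: P3, P5
Count = 9 - 7 = 2

2


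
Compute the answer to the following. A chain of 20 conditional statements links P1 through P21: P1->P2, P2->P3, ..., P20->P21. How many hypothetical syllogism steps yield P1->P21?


With 20 implications in a chain connecting 21 propositions:
P1->P2, P2->P3, ..., P20->P21
Steps needed = (number of implications) - 1 = 20 - 1 = 19

19


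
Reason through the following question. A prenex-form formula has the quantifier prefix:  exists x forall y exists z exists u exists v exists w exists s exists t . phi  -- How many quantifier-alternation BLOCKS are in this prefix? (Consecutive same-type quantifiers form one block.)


Quantifier-type sequence: E A E E E E E E  (A=forall, E=exists)
Group into maximal same-type runs:
  Ex1 | Ax1 | Ex6
Number of blocks = 3

3


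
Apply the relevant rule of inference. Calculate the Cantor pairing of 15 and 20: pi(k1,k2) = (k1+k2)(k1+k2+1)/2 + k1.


k1 + k2 = 35
(k1+k2)(k1+k2+1)/2 = 35 * 36 / 2 = 630
pi = 630 + 15 = 645

645


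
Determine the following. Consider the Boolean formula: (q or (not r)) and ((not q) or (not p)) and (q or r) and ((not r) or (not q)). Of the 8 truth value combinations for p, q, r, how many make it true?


Evaluate all 8 assignments for p, q, r:
p=0, q=0, r=0: 0
p=0, q=0, r=1: 0
p=0, q=1, r=0: 1
p=0, q=1, r=1: 0
p=1, q=0, r=0: 0
p=1, q=0, r=1: 0
p=1, q=1, r=0: 0
p=1, q=1, r=1: 0
Satisfying count = 1

1


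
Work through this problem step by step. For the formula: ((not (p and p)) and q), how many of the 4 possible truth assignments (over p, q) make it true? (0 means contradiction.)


Check all 4 assignments:
p=0, q=0: 0
p=0, q=1: 1
p=1, q=0: 0
p=1, q=1: 0
Count of True = 1

1


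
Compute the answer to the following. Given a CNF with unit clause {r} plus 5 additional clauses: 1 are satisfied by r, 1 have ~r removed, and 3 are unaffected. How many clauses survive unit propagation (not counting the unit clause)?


Satisfied (removed): 1
Shortened (remain): 1
Unchanged (remain): 3
Remaining = 1 + 3 = 4

4


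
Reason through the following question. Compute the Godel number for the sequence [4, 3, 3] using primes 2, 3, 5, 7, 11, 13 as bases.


Encode each element as an exponent of the corresponding prime:
  2^4 = 16
  3^3 = 27
  5^3 = 125
Product = 16 * 27 * 125 = 54000

54000


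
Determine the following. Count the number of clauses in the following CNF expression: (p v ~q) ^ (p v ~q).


A CNF formula is a conjunction of clauses.
Clauses are separated by ^.
Counting the conjuncts: 2 clauses.

2


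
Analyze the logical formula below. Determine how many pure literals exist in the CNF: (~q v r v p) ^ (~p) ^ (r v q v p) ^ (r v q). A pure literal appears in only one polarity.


Check each variable for pure literal status:
p: mixed (not pure)
q: mixed (not pure)
r: pure positive
Pure literal count = 1

1


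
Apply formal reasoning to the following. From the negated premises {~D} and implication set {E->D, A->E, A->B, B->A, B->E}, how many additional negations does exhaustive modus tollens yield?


Initial negated facts: {~D}
Apply modus tollens to closure:
  ~D and E->D  =>  ~E
  ~E and A->E  =>  ~A
  ~A and B->A  =>  ~B
Final negated: {~A, ~B, ~D, ~E}
New negations: {~A, ~B, ~E}
Count = 3

3


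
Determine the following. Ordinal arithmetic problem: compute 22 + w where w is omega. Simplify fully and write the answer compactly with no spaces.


Compute 22 + w.
Ordinal + is associative but NOT commutative; for finite n>0, n + w = w but w + n stays w+n.
Any finite left addend is absorbed by w on the right: 22 + w = w.
Result = w

w


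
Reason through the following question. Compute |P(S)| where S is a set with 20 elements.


The power set of a set with n elements has 2^n elements.
|P(S)| = 2^20 = 1048576

1048576


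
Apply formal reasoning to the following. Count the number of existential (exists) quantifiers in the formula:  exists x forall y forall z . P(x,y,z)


Quantifier prefix: exists x forall y forall z
Mark each quantifier type:
  E U U
Universal count = 2, Existential count = 1
Asked for existential (exists) quantifiers: 1

1


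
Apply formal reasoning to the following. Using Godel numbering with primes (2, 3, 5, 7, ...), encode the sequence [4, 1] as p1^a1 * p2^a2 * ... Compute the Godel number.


Encode each element as an exponent of the corresponding prime:
  2^4 = 16
  3^1 = 3
Product = 16 * 3 = 48

48


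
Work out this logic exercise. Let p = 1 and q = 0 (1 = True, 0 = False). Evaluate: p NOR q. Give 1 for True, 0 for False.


p = 1, q = 0
Operation: p NOR q
Evaluate: 1 NOR 0 = 0

0


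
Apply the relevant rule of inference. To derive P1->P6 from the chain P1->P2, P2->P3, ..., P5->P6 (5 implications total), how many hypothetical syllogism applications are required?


With 5 implications in a chain connecting 6 propositions:
P1->P2, P2->P3, ..., P5->P6
Steps needed = (number of implications) - 1 = 5 - 1 = 4

4


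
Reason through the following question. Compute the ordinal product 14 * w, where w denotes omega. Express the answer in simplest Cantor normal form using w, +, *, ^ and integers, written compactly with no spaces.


Compute 14 * w.
Ordinal * is associative and left-distributive over +, but NOT commutative; for finite n>1, n*w = w but w*n stays w*n.
For finite n>0, n * w = sup{n*k : k<w} = w. So 14 * w = w.
Result = w

w


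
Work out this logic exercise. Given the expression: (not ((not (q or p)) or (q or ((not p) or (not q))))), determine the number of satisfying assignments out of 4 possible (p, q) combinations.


Check all 4 assignments:
p=0, q=0: 0
p=0, q=1: 0
p=1, q=0: 0
p=1, q=1: 0
Count of True = 0

0


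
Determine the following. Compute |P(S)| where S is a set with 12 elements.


The power set of a set with n elements has 2^n elements.
|P(S)| = 2^12 = 4096

4096
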